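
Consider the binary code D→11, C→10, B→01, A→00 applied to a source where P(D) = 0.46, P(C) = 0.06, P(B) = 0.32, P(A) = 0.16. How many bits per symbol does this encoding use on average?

2 bits/symbol

L̄ = Σ pᵢ·ℓᵢ = 0.46·2 + 0.06·2 + 0.32·2 + 0.16·2 = 2 bits/symbol.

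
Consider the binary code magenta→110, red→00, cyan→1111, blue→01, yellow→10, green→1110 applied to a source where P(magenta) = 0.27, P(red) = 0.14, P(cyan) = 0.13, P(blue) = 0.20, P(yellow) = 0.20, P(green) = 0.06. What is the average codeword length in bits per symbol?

2.65 bits/symbol

L̄ = Σ pᵢ·ℓᵢ = 0.27·3 + 0.14·2 + 0.13·4 + 0.20·2 + 0.20·2 + 0.06·4 = 2.65 bits/symbol.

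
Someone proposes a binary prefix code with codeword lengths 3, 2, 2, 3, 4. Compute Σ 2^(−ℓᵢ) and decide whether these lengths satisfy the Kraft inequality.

With common denominator 2^4 = 16: Σ 2^(−ℓᵢ) = 2/16 + 4/16 + 4/16 + 2/16 + 1/16 = 13/16 = 0.8125.
Kraft's inequality requires Σ ≤ 1; here Σ = 0.8125 ≤ 1, so such a prefix code exists.

0.8125; yes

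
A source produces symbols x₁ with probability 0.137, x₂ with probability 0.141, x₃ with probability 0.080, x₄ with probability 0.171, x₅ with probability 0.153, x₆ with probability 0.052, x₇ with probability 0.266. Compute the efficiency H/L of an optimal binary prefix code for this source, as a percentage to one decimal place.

Entropy H = −Σ p log₂ p ≈ 2.6630 bits.
Huffman merges: 13/250+2/25→33/250; 33/250+137/1000→269/1000; 141/1000+153/1000→147/500; 171/1000+133/500→437/1000; 269/1000+147/500→563/1000; 437/1000+563/1000→1. L = 539/200 ≈ 2.6950.
Efficiency = H/L = 2.6630/2.6950 = 98.8%.

98.8%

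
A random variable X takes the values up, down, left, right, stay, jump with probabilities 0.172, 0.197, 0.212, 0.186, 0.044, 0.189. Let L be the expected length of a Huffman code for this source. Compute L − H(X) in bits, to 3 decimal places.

0.114 bits

Entropy H = −Σ p log₂ p ≈ 2.4768 bits.
Huffman merges: 11/250+43/250→27/125; 93/500+189/1000→3/8; 197/1000+53/250→409/1000; 27/125+3/8→591/1000; 409/1000+591/1000→1. L = 2591/1000 ≈ 2.5910.
L − H = 2.5910 − 2.4768 = 0.114 bits.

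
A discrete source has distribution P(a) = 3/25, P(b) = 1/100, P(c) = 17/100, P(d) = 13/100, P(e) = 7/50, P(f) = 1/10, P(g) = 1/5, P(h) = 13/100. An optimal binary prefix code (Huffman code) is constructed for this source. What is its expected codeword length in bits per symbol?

2.91 bits/symbol

Repeatedly combine the two least-probable nodes; the expected code length is the sum of the merged weights.
merge 1/100 + 1/10 → 11/100
merge 11/100 + 3/25 → 23/100
merge 13/100 + 13/100 → 13/50
merge 7/50 + 17/100 → 31/100
merge 1/5 + 23/100 → 43/100
merge 13/50 + 31/100 → 57/100
merge 43/100 + 57/100 → 1
L = 11/100 + 23/100 + 13/50 + 31/100 + 43/100 + 57/100 + 1 = 291/100 = 2.91 bits/symbol.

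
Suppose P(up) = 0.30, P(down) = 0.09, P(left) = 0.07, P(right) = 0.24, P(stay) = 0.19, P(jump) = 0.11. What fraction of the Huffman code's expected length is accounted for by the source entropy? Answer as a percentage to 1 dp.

98.8%

Entropy H = −Σ p log₂ p ≈ 2.4019 bits.
Huffman merges: 7/100+9/100→4/25; 11/100+4/25→27/100; 19/100+6/25→43/100; 27/100+3/10→57/100; 43/100+57/100→1. L = 243/100 ≈ 2.4300.
Efficiency = H/L = 2.4019/2.4300 = 98.8%.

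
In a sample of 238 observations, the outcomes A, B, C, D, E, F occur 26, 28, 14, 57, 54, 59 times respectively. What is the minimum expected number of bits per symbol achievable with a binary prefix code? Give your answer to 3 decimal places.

Probabilities are the counts divided by 238.
Repeatedly combine the two least-probable nodes; the expected code length is the sum of the merged weights.
merge 1/17 + 13/119 → 20/119
merge 2/17 + 20/119 → 2/7
merge 27/119 + 57/238 → 111/238
merge 59/238 + 2/7 → 127/238
merge 111/238 + 127/238 → 1
L = 20/119 + 2/7 + 111/238 + 127/238 + 1 = 292/119 ≈ 2.454 bits/symbol.

2.454 bits/symbol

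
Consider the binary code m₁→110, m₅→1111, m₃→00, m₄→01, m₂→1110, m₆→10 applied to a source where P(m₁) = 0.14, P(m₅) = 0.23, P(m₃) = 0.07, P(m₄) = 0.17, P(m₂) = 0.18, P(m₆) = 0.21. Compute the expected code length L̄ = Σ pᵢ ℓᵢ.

2.96 bits/symbol

L̄ = Σ pᵢ·ℓᵢ = 0.14·3 + 0.23·4 + 0.07·2 + 0.17·2 + 0.18·4 + 0.21·2 = 2.96 bits/symbol.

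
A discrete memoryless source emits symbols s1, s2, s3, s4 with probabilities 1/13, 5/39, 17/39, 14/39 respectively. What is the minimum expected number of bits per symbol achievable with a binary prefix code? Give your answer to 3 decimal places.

1.769 bits/symbol

Repeatedly combine the two least-probable nodes; the expected code length is the sum of the merged weights.
merge 1/13 + 5/39 → 8/39
merge 8/39 + 14/39 → 22/39
merge 17/39 + 22/39 → 1
L = 8/39 + 22/39 + 1 = 23/13 ≈ 1.769 bits/symbol.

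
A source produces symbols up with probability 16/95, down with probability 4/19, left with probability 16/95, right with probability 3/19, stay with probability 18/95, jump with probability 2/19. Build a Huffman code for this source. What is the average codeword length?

2.6 bits/symbol

Repeatedly combine the two least-probable nodes; the expected code length is the sum of the merged weights.
merge 2/19 + 3/19 → 5/19
merge 16/95 + 16/95 → 32/95
merge 18/95 + 4/19 → 2/5
merge 5/19 + 32/95 → 3/5
merge 2/5 + 3/5 → 1
L = 5/19 + 32/95 + 2/5 + 3/5 + 1 = 13/5 = 2.6 bits/symbol.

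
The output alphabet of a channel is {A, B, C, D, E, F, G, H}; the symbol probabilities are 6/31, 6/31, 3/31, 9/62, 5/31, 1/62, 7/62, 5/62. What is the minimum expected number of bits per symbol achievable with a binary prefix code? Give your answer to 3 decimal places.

2.903 bits/symbol

Repeatedly combine the two least-probable nodes; the expected code length is the sum of the merged weights.
merge 1/62 + 5/62 → 3/31
merge 3/31 + 3/31 → 6/31
merge 7/62 + 9/62 → 8/31
merge 5/31 + 6/31 → 11/31
merge 6/31 + 6/31 → 12/31
merge 8/31 + 11/31 → 19/31
merge 12/31 + 19/31 → 1
L = 3/31 + 6/31 + 8/31 + 11/31 + 12/31 + 19/31 + 1 = 90/31 ≈ 2.903 bits/symbol.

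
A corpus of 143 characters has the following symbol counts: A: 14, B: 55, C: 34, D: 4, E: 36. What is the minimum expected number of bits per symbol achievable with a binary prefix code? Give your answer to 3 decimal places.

Probabilities are the counts divided by 143.
Repeatedly combine the two least-probable nodes; the expected code length is the sum of the merged weights.
merge 4/143 + 14/143 → 18/143
merge 18/143 + 34/143 → 4/11
merge 36/143 + 4/11 → 8/13
merge 5/13 + 8/13 → 1
L = 18/143 + 4/11 + 8/13 + 1 = 301/143 ≈ 2.105 bits/symbol.

2.105 bits/symbol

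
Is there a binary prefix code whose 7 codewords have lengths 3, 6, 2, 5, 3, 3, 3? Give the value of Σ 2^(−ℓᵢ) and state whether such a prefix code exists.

0.796875; yes

With common denominator 2^6 = 64: Σ 2^(−ℓᵢ) = 8/64 + 1/64 + 16/64 + 2/64 + 8/64 + 8/64 + 8/64 = 51/64 = 0.796875.
Kraft's inequality requires Σ ≤ 1; here Σ = 0.796875 ≤ 1, so such a prefix code exists.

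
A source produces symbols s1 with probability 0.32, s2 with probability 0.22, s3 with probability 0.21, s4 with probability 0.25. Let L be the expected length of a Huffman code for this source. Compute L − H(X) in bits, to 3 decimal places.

Entropy H = −Σ p log₂ p ≈ 1.9794 bits.
Huffman merges: 21/100+11/50→43/100; 1/4+8/25→57/100; 43/100+57/100→1. L = 2 ≈ 2.0000.
L − H = 2.0000 − 1.9794 = 0.021 bits.

0.021 bits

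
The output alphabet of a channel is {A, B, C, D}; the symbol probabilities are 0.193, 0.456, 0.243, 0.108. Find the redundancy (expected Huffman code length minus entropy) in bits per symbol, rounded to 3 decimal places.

0.028 bits

Entropy H = −Σ p log₂ p ≈ 1.8174 bits.
Huffman merges: 27/250+193/1000→301/1000; 243/1000+301/1000→68/125; 57/125+68/125→1. L = 369/200 ≈ 1.8450.
L − H = 1.8450 − 1.8174 = 0.028 bits.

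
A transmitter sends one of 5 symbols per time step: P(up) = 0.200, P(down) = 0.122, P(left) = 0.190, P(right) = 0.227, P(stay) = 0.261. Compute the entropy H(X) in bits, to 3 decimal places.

2.281 bits

H = −Σ pᵢ log₂ pᵢ.
−0.200·log₂(0.200) = 0.4644
−0.122·log₂(0.122) = 0.3703
−0.190·log₂(0.190) = 0.4552
−0.227·log₂(0.227) = 0.4856
−0.261·log₂(0.261) = 0.5058
Sum ≈ 2.2813 → 2.281 bits.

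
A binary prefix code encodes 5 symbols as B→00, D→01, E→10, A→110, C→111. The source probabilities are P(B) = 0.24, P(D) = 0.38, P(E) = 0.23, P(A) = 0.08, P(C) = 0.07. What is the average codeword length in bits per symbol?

L̄ = Σ pᵢ·ℓᵢ = 0.24·2 + 0.38·2 + 0.23·2 + 0.08·3 + 0.07·3 = 2.15 bits/symbol.

2.15 bits/symbol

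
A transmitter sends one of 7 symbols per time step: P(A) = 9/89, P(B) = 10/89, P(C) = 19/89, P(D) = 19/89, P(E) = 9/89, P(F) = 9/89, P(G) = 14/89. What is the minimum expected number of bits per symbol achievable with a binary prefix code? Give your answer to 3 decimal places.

2.775 bits/symbol

Repeatedly combine the two least-probable nodes; the expected code length is the sum of the merged weights.
merge 9/89 + 9/89 → 18/89
merge 9/89 + 10/89 → 19/89
merge 14/89 + 18/89 → 32/89
merge 19/89 + 19/89 → 38/89
merge 19/89 + 32/89 → 51/89
merge 38/89 + 51/89 → 1
L = 18/89 + 19/89 + 32/89 + 38/89 + 51/89 + 1 = 247/89 ≈ 2.775 bits/symbol.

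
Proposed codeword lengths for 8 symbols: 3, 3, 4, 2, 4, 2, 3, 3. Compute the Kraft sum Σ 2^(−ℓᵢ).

With common denominator 2^4 = 16: Σ 2^(−ℓᵢ) = 2/16 + 2/16 + 1/16 + 4/16 + 1/16 + 4/16 + 2/16 + 2/16 = 18/16 = 1.125.

1.125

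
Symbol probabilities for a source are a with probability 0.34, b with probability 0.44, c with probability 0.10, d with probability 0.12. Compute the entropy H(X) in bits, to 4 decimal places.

H = −Σ pᵢ log₂ pᵢ.
−0.34·log₂(0.34) = 0.5292
−0.44·log₂(0.44) = 0.5211
−0.10·log₂(0.10) = 0.3322
−0.12·log₂(0.12) = 0.3671
Sum ≈ 1.7496 → 1.7496 bits.

1.7496 bits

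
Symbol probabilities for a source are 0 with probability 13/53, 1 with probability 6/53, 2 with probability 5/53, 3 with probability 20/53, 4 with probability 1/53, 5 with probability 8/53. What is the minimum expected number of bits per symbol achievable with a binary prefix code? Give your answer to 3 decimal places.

2.340 bits/symbol

Repeatedly combine the two least-probable nodes; the expected code length is the sum of the merged weights.
merge 1/53 + 5/53 → 6/53
merge 6/53 + 6/53 → 12/53
merge 8/53 + 12/53 → 20/53
merge 13/53 + 20/53 → 33/53
merge 20/53 + 33/53 → 1
L = 6/53 + 12/53 + 20/53 + 33/53 + 1 = 124/53 ≈ 2.340 bits/symbol.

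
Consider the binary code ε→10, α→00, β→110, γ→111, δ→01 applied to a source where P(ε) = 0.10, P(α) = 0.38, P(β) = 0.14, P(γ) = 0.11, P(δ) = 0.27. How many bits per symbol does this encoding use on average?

2.25 bits/symbol

L̄ = Σ pᵢ·ℓᵢ = 0.10·2 + 0.38·2 + 0.14·3 + 0.11·3 + 0.27·2 = 2.25 bits/symbol.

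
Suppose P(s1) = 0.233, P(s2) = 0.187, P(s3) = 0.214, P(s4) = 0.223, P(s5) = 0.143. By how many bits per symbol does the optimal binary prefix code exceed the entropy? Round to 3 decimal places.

0.028 bits

Entropy H = −Σ p log₂ p ≈ 2.3020 bits.
Huffman merges: 143/1000+187/1000→33/100; 107/500+223/1000→437/1000; 233/1000+33/100→563/1000; 437/1000+563/1000→1. L = 233/100 ≈ 2.3300.
L − H = 2.3300 − 2.3020 = 0.028 bits.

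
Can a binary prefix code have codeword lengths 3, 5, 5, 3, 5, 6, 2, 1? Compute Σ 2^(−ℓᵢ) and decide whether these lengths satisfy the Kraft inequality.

With common denominator 2^6 = 64: Σ 2^(−ℓᵢ) = 8/64 + 2/64 + 2/64 + 8/64 + 2/64 + 1/64 + 16/64 + 32/64 = 71/64 = 1.109375.
Kraft's inequality requires Σ ≤ 1; here Σ = 1.109375 > 1, so no such prefix code exists.

1.109375; no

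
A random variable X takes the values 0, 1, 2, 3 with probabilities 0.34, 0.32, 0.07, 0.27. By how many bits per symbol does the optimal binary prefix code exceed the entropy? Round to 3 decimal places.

Entropy H = −Σ p log₂ p ≈ 1.8338 bits.
Huffman merges: 7/100+27/100→17/50; 8/25+17/50→33/50; 17/50+33/50→1. L = 2 ≈ 2.0000.
L − H = 2.0000 − 1.8338 = 0.166 bits.

0.166 bits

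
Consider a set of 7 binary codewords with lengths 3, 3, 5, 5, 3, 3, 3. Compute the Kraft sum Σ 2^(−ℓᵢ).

0.6875

With common denominator 2^5 = 32: Σ 2^(−ℓᵢ) = 4/32 + 4/32 + 1/32 + 1/32 + 4/32 + 4/32 + 4/32 = 22/32 = 0.6875.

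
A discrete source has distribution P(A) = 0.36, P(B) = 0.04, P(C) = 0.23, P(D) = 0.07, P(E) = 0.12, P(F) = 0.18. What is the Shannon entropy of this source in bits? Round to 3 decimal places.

H = −Σ pᵢ log₂ pᵢ.
−0.36·log₂(0.36) = 0.5306
−0.04·log₂(0.04) = 0.1858
−0.23·log₂(0.23) = 0.4877
−0.07·log₂(0.07) = 0.2686
−0.12·log₂(0.12) = 0.3671
−0.18·log₂(0.18) = 0.4453
Sum ≈ 2.2850 → 2.285 bits.

2.285 bits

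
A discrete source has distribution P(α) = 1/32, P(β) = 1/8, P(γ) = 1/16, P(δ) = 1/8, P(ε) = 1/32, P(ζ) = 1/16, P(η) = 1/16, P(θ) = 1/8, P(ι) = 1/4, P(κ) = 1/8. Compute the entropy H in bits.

Each probability is a power of 1/2, so log₂(1/p) is an integer.
H = Σ p·log₂(1/p) = 1/32·5 + 1/8·3 + 1/16·4 + 1/8·3 + 1/32·5 + 1/16·4 + 1/16·4 + 1/8·3 + 1/4·2 + 1/8·3 = 3.0625 bits.

3.0625 bits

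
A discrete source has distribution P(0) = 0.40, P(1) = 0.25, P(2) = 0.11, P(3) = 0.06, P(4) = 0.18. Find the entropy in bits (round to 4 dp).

H = −Σ pᵢ log₂ pᵢ.
−0.40·log₂(0.40) = 0.5288
−0.25·log₂(0.25) = 0.5000
−0.11·log₂(0.11) = 0.3503
−0.06·log₂(0.06) = 0.2435
−0.18·log₂(0.18) = 0.4453
Sum ≈ 2.0679 → 2.0679 bits.

2.0679 bits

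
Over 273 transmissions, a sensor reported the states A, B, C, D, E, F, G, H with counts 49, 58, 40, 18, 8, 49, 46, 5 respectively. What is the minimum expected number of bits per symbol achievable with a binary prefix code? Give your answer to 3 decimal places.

Probabilities are the counts divided by 273.
Repeatedly combine the two least-probable nodes; the expected code length is the sum of the merged weights.
merge 5/273 + 8/273 → 1/21
merge 1/21 + 6/91 → 31/273
merge 31/273 + 40/273 → 71/273
merge 46/273 + 7/39 → 95/273
merge 7/39 + 58/273 → 107/273
merge 71/273 + 95/273 → 166/273
merge 107/273 + 166/273 → 1
L = 1/21 + 31/273 + 71/273 + 95/273 + 107/273 + 166/273 + 1 = 36/13 ≈ 2.769 bits/symbol.

2.769 bits/symbol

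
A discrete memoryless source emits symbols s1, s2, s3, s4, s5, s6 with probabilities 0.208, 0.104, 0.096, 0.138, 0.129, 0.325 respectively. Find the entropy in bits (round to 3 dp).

H = −Σ pᵢ log₂ pᵢ.
−0.208·log₂(0.208) = 0.4712
−0.104·log₂(0.104) = 0.3396
−0.096·log₂(0.096) = 0.3246
−0.138·log₂(0.138) = 0.3943
−0.129·log₂(0.129) = 0.3811
−0.325·log₂(0.325) = 0.5270
Sum ≈ 2.4378 → 2.438 bits.

2.438 bits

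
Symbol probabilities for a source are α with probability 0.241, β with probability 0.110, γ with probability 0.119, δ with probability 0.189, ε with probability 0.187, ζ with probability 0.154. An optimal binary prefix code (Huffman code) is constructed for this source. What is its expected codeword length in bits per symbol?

2.57 bits/symbol

Repeatedly combine the two least-probable nodes; the expected code length is the sum of the merged weights.
merge 11/100 + 119/1000 → 229/1000
merge 77/500 + 187/1000 → 341/1000
merge 189/1000 + 229/1000 → 209/500
merge 241/1000 + 341/1000 → 291/500
merge 209/500 + 291/500 → 1
L = 229/1000 + 341/1000 + 209/500 + 291/500 + 1 = 257/100 = 2.57 bits/symbol.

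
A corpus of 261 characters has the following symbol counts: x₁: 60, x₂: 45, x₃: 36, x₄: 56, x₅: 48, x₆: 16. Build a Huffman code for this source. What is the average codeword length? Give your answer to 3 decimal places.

2.556 bits/symbol

Probabilities are the counts divided by 261.
Repeatedly combine the two least-probable nodes; the expected code length is the sum of the merged weights.
merge 16/261 + 4/29 → 52/261
merge 5/29 + 16/87 → 31/87
merge 52/261 + 56/261 → 12/29
merge 20/87 + 31/87 → 17/29
merge 12/29 + 17/29 → 1
L = 52/261 + 31/87 + 12/29 + 17/29 + 1 = 23/9 ≈ 2.556 bits/symbol.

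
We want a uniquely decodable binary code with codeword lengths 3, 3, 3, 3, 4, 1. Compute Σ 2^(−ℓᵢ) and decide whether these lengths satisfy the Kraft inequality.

1.0625; no

With common denominator 2^4 = 16: Σ 2^(−ℓᵢ) = 2/16 + 2/16 + 2/16 + 2/16 + 1/16 + 8/16 = 17/16 = 1.0625.
Kraft's inequality requires Σ ≤ 1; here Σ = 1.0625 > 1, so no such prefix code exists.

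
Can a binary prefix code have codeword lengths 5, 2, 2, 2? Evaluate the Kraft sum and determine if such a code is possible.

0.78125; yes

With common denominator 2^5 = 32: Σ 2^(−ℓᵢ) = 1/32 + 8/32 + 8/32 + 8/32 = 25/32 = 0.78125.
Kraft's inequality requires Σ ≤ 1; here Σ = 0.78125 ≤ 1, so such a prefix code exists.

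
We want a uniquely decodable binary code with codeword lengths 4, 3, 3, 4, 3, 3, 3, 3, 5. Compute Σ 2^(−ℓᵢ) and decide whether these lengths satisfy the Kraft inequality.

With common denominator 2^5 = 32: Σ 2^(−ℓᵢ) = 2/32 + 4/32 + 4/32 + 2/32 + 4/32 + 4/32 + 4/32 + 4/32 + 1/32 = 29/32 = 0.90625.
Kraft's inequality requires Σ ≤ 1; here Σ = 0.90625 ≤ 1, so such a prefix code exists.

0.90625; yes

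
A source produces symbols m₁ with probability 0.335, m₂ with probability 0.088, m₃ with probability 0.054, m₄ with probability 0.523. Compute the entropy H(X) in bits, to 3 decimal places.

H = −Σ pᵢ log₂ pᵢ.
−0.335·log₂(0.335) = 0.5286
−0.088·log₂(0.088) = 0.3086
−0.054·log₂(0.054) = 0.2274
−0.523·log₂(0.523) = 0.4891
Sum ≈ 1.5536 → 1.554 bits.

1.554 bits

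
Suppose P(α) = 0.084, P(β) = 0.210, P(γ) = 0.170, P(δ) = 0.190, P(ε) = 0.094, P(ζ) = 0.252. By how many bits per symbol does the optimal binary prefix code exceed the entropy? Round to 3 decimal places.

Entropy H = −Σ p log₂ p ≈ 2.4846 bits.
Huffman merges: 21/250+47/500→89/500; 17/100+89/500→87/250; 19/100+21/100→2/5; 63/250+87/250→3/5; 2/5+3/5→1. L = 1263/500 ≈ 2.5260.
L − H = 2.5260 − 2.4846 = 0.041 bits.

0.041 bits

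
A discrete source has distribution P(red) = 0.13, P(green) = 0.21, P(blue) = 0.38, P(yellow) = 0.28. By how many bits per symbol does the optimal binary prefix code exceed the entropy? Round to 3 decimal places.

0.060 bits

Entropy H = −Σ p log₂ p ≈ 1.9001 bits.
Huffman merges: 13/100+21/100→17/50; 7/25+17/50→31/50; 19/50+31/50→1. L = 49/25 ≈ 1.9600.
L − H = 1.9600 − 1.9001 = 0.060 bits.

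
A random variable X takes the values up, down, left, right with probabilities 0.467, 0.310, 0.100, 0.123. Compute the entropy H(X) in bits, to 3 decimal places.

H = −Σ pᵢ log₂ pᵢ.
−0.467·log₂(0.467) = 0.5130
−0.310·log₂(0.310) = 0.5238
−0.100·log₂(0.100) = 0.3322
−0.123·log₂(0.123) = 0.3719
Sum ≈ 1.7409 → 1.741 bits.

1.741 bits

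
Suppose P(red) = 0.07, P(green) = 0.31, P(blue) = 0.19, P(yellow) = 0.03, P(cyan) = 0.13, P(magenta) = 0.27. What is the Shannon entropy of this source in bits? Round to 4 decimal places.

H = −Σ pᵢ log₂ pᵢ.
−0.07·log₂(0.07) = 0.2686
−0.31·log₂(0.31) = 0.5238
−0.19·log₂(0.19) = 0.4552
−0.03·log₂(0.03) = 0.1518
−0.13·log₂(0.13) = 0.3826
−0.27·log₂(0.27) = 0.5100
Sum ≈ 2.2920 → 2.2920 bits.

2.2920 bits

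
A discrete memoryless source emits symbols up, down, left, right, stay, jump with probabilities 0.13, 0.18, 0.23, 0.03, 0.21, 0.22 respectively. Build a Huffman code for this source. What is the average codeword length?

2.5 bits/symbol

Repeatedly combine the two least-probable nodes; the expected code length is the sum of the merged weights.
merge 3/100 + 13/100 → 4/25
merge 4/25 + 9/50 → 17/50
merge 21/100 + 11/50 → 43/100
merge 23/100 + 17/50 → 57/100
merge 43/100 + 57/100 → 1
L = 4/25 + 17/50 + 43/100 + 57/100 + 1 = 5/2 = 2.5 bits/symbol.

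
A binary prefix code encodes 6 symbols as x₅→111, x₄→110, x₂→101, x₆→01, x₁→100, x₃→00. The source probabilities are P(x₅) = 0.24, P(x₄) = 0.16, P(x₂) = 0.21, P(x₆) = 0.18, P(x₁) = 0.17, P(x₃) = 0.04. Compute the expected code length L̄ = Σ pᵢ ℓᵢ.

L̄ = Σ pᵢ·ℓᵢ = 0.24·3 + 0.16·3 + 0.21·3 + 0.18·2 + 0.17·3 + 0.04·2 = 2.78 bits/symbol.

2.78 bits/symbol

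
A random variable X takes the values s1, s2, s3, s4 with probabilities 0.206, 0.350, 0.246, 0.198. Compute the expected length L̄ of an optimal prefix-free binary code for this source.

Repeatedly combine the two least-probable nodes; the expected code length is the sum of the merged weights.
merge 99/500 + 103/500 → 101/250
merge 123/500 + 7/20 → 149/250
merge 101/250 + 149/250 → 1
L = 101/250 + 149/250 + 1 = 2 bits/symbol.

2 bits/symbol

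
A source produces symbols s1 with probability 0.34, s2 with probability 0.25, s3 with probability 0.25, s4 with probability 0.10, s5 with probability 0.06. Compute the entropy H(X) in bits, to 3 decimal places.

H = −Σ pᵢ log₂ pᵢ.
−0.34·log₂(0.34) = 0.5292
−0.25·log₂(0.25) = 0.5000
−0.25·log₂(0.25) = 0.5000
−0.10·log₂(0.10) = 0.3322
−0.06·log₂(0.06) = 0.2435
Sum ≈ 2.1049 → 2.105 bits.

2.105 bits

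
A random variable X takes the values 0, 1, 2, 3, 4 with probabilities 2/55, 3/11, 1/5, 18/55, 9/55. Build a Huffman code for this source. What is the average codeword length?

Repeatedly combine the two least-probable nodes; the expected code length is the sum of the merged weights.
merge 2/55 + 9/55 → 1/5
merge 1/5 + 1/5 → 2/5
merge 3/11 + 18/55 → 3/5
merge 2/5 + 3/5 → 1
L = 1/5 + 2/5 + 3/5 + 1 = 11/5 = 2.2 bits/symbol.

2.2 bits/symbol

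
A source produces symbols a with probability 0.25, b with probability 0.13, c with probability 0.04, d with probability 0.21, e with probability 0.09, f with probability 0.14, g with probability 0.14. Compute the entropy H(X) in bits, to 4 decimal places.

H = −Σ pᵢ log₂ pᵢ.
−0.25·log₂(0.25) = 0.5000
−0.13·log₂(0.13) = 0.3826
−0.04·log₂(0.04) = 0.1858
−0.21·log₂(0.21) = 0.4728
−0.09·log₂(0.09) = 0.3127
−0.14·log₂(0.14) = 0.3971
−0.14·log₂(0.14) = 0.3971
Sum ≈ 2.6481 → 2.6481 bits.

2.6481 bits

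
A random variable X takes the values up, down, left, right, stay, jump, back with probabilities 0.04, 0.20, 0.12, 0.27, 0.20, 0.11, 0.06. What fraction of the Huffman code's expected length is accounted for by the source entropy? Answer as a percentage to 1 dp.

Entropy H = −Σ p log₂ p ≈ 2.5854 bits.
Huffman merges: 1/25+3/50→1/10; 1/10+11/100→21/100; 3/25+1/5→8/25; 1/5+21/100→41/100; 27/100+8/25→59/100; 41/100+59/100→1. L = 263/100 ≈ 2.6300.
Efficiency = H/L = 2.5854/2.6300 = 98.3%.

98.3%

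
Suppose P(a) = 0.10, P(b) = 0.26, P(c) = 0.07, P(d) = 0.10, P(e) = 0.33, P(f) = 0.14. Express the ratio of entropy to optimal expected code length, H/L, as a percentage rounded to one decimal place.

98.1%

Entropy H = −Σ p log₂ p ≈ 2.3632 bits.
Huffman merges: 7/100+1/10→17/100; 1/10+7/50→6/25; 17/100+6/25→41/100; 13/50+33/100→59/100; 41/100+59/100→1. L = 241/100 ≈ 2.4100.
Efficiency = H/L = 2.3632/2.4100 = 98.1%.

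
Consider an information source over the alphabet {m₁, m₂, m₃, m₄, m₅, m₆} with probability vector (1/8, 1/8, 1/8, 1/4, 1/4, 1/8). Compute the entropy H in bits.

2.5 bits

Each probability is a power of 1/2, so log₂(1/p) is an integer.
H = Σ p·log₂(1/p) = 1/8·3 + 1/8·3 + 1/8·3 + 1/4·2 + 1/4·2 + 1/8·3 = 2.5 bits.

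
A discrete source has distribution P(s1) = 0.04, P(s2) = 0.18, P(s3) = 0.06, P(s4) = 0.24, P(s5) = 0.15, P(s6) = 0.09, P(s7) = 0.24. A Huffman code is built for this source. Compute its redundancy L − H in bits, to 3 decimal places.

0.034 bits

Entropy H = −Σ p log₂ p ≈ 2.5861 bits.
Huffman merges: 1/25+3/50→1/10; 9/100+1/10→19/100; 3/20+9/50→33/100; 19/100+6/25→43/100; 6/25+33/100→57/100; 43/100+57/100→1. L = 131/50 ≈ 2.6200.
L − H = 2.6200 − 2.5861 = 0.034 bits.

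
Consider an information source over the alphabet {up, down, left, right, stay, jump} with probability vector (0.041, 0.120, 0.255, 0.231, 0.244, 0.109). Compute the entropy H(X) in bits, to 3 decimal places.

H = −Σ pᵢ log₂ pᵢ.
−0.041·log₂(0.041) = 0.1889
−0.120·log₂(0.120) = 0.3671
−0.255·log₂(0.255) = 0.5027
−0.231·log₂(0.231) = 0.4883
−0.244·log₂(0.244) = 0.4966
−0.109·log₂(0.109) = 0.3485
Sum ≈ 2.3922 → 2.392 bits.

2.392 bits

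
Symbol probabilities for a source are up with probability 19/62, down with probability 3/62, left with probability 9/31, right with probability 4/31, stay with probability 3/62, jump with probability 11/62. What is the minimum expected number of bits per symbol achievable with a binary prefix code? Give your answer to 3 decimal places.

Repeatedly combine the two least-probable nodes; the expected code length is the sum of the merged weights.
merge 3/62 + 3/62 → 3/31
merge 3/31 + 4/31 → 7/31
merge 11/62 + 7/31 → 25/62
merge 9/31 + 19/62 → 37/62
merge 25/62 + 37/62 → 1
L = 3/31 + 7/31 + 25/62 + 37/62 + 1 = 72/31 ≈ 2.323 bits/symbol.

2.323 bits/symbol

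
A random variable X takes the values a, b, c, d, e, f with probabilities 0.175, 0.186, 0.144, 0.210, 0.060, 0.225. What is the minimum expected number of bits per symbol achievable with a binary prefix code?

2.565 bits/symbol

Repeatedly combine the two least-probable nodes; the expected code length is the sum of the merged weights.
merge 3/50 + 18/125 → 51/250
merge 7/40 + 93/500 → 361/1000
merge 51/250 + 21/100 → 207/500
merge 9/40 + 361/1000 → 293/500
merge 207/500 + 293/500 → 1
L = 51/250 + 361/1000 + 207/500 + 293/500 + 1 = 513/200 = 2.565 bits/symbol.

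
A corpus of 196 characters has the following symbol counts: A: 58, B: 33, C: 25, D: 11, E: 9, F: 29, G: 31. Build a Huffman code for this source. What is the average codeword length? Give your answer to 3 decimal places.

Probabilities are the counts divided by 196.
Repeatedly combine the two least-probable nodes; the expected code length is the sum of the merged weights.
merge 9/196 + 11/196 → 5/49
merge 5/49 + 25/196 → 45/196
merge 29/196 + 31/196 → 15/49
merge 33/196 + 45/196 → 39/98
merge 29/98 + 15/49 → 59/98
merge 39/98 + 59/98 → 1
L = 5/49 + 45/196 + 15/49 + 39/98 + 59/98 + 1 = 517/196 ≈ 2.638 bits/symbol.

2.638 bits/symbol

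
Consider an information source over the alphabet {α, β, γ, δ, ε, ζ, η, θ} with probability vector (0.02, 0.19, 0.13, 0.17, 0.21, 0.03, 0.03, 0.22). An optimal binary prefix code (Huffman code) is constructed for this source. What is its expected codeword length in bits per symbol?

Repeatedly combine the two least-probable nodes; the expected code length is the sum of the merged weights.
merge 1/50 + 3/100 → 1/20
merge 3/100 + 1/20 → 2/25
merge 2/25 + 13/100 → 21/100
merge 17/100 + 19/100 → 9/25
merge 21/100 + 21/100 → 21/50
merge 11/50 + 9/25 → 29/50
merge 21/50 + 29/50 → 1
L = 1/20 + 2/25 + 21/100 + 9/25 + 21/50 + 29/50 + 1 = 27/10 = 2.7 bits/symbol.

2.7 bits/symbol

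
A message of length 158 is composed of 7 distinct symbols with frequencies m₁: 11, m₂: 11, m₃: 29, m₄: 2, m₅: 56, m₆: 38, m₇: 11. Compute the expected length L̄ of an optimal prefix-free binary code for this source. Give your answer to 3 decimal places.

Probabilities are the counts divided by 158.
Repeatedly combine the two least-probable nodes; the expected code length is the sum of the merged weights.
merge 1/79 + 11/158 → 13/158
merge 11/158 + 11/158 → 11/79
merge 13/158 + 11/79 → 35/158
merge 29/158 + 35/158 → 32/79
merge 19/79 + 28/79 → 47/79
merge 32/79 + 47/79 → 1
L = 13/158 + 11/79 + 35/158 + 32/79 + 47/79 + 1 = 193/79 ≈ 2.443 bits/symbol.

2.443 bits/symbol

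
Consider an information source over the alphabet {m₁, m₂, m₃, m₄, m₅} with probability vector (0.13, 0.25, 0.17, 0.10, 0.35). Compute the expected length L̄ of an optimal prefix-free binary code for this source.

Repeatedly combine the two least-probable nodes; the expected code length is the sum of the merged weights.
merge 1/10 + 13/100 → 23/100
merge 17/100 + 23/100 → 2/5
merge 1/4 + 7/20 → 3/5
merge 2/5 + 3/5 → 1
L = 23/100 + 2/5 + 3/5 + 1 = 223/100 = 2.23 bits/symbol.

2.23 bits/symbol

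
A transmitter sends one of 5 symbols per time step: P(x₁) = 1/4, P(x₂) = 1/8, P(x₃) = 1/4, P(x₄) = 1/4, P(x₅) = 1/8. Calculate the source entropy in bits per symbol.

2.25 bits

Each probability is a power of 1/2, so log₂(1/p) is an integer.
H = Σ p·log₂(1/p) = 1/4·2 + 1/8·3 + 1/4·2 + 1/4·2 + 1/8·3 = 2.25 bits.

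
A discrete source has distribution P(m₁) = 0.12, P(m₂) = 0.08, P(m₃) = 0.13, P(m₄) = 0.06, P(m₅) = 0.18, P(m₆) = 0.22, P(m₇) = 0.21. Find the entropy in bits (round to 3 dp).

H = −Σ pᵢ log₂ pᵢ.
−0.12·log₂(0.12) = 0.3671
−0.08·log₂(0.08) = 0.2915
−0.13·log₂(0.13) = 0.3826
−0.06·log₂(0.06) = 0.2435
−0.18·log₂(0.18) = 0.4453
−0.22·log₂(0.22) = 0.4806
−0.21·log₂(0.21) = 0.4728
Sum ≈ 2.6835 → 2.683 bits.

2.683 bits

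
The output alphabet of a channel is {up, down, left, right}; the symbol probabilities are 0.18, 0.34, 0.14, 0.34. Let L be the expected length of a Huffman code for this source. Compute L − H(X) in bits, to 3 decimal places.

Entropy H = −Σ p log₂ p ≈ 1.9008 bits.
Huffman merges: 7/50+9/50→8/25; 8/25+17/50→33/50; 17/50+33/50→1. L = 99/50 ≈ 1.9800.
L − H = 1.9800 − 1.9008 = 0.079 bits.

0.079 bits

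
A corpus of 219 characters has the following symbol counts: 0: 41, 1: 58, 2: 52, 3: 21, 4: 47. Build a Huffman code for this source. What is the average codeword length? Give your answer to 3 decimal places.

Probabilities are the counts divided by 219.
Repeatedly combine the two least-probable nodes; the expected code length is the sum of the merged weights.
merge 7/73 + 41/219 → 62/219
merge 47/219 + 52/219 → 33/73
merge 58/219 + 62/219 → 40/73
merge 33/73 + 40/73 → 1
L = 62/219 + 33/73 + 40/73 + 1 = 500/219 ≈ 2.283 bits/symbol.

2.283 bits/symbol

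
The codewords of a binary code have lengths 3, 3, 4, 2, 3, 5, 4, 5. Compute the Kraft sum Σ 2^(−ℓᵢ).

0.8125

With common denominator 2^5 = 32: Σ 2^(−ℓᵢ) = 4/32 + 4/32 + 2/32 + 8/32 + 4/32 + 1/32 + 2/32 + 1/32 = 26/32 = 0.8125.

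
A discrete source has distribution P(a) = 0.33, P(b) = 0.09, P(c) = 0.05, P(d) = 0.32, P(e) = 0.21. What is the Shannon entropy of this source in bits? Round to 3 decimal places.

H = −Σ pᵢ log₂ pᵢ.
−0.33·log₂(0.33) = 0.5278
−0.09·log₂(0.09) = 0.3127
−0.05·log₂(0.05) = 0.2161
−0.32·log₂(0.32) = 0.5260
−0.21·log₂(0.21) = 0.4728
Sum ≈ 2.0554 → 2.055 bits.

2.055 bits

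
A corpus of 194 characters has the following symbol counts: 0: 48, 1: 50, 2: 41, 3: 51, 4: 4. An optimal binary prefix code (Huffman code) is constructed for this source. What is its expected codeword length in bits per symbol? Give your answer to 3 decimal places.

Probabilities are the counts divided by 194.
Repeatedly combine the two least-probable nodes; the expected code length is the sum of the merged weights.
merge 2/97 + 41/194 → 45/194
merge 45/194 + 24/97 → 93/194
merge 25/97 + 51/194 → 101/194
merge 93/194 + 101/194 → 1
L = 45/194 + 93/194 + 101/194 + 1 = 433/194 ≈ 2.232 bits/symbol.

2.232 bits/symbol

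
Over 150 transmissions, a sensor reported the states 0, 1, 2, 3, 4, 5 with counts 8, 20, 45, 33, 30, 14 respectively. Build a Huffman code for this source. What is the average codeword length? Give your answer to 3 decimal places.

Probabilities are the counts divided by 150.
Repeatedly combine the two least-probable nodes; the expected code length is the sum of the merged weights.
merge 4/75 + 7/75 → 11/75
merge 2/15 + 11/75 → 7/25
merge 1/5 + 11/50 → 21/50
merge 7/25 + 3/10 → 29/50
merge 21/50 + 29/50 → 1
L = 11/75 + 7/25 + 21/50 + 29/50 + 1 = 182/75 ≈ 2.427 bits/symbol.

2.427 bits/symbol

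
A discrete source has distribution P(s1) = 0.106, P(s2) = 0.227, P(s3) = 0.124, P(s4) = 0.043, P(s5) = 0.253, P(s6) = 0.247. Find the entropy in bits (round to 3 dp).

2.397 bits

H = −Σ pᵢ log₂ pᵢ.
−0.106·log₂(0.106) = 0.3432
−0.227·log₂(0.227) = 0.4856
−0.124·log₂(0.124) = 0.3734
−0.043·log₂(0.043) = 0.1952
−0.253·log₂(0.253) = 0.5016
−0.247·log₂(0.247) = 0.4983
Sum ≈ 2.3974 → 2.397 bits.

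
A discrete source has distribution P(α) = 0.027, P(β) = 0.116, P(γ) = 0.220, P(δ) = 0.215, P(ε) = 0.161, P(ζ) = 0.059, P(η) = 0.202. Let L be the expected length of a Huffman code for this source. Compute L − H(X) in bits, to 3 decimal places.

0.061 bits

Entropy H = −Σ p log₂ p ≈ 2.5898 bits.
Huffman merges: 27/1000+59/1000→43/500; 43/500+29/250→101/500; 161/1000+101/500→363/1000; 101/500+43/200→417/1000; 11/50+363/1000→583/1000; 417/1000+583/1000→1. L = 2651/1000 ≈ 2.6510.
L − H = 2.6510 − 2.5898 = 0.061 bits.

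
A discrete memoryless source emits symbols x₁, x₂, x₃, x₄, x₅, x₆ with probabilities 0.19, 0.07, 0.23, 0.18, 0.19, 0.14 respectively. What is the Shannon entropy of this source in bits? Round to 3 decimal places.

2.509 bits

H = −Σ pᵢ log₂ pᵢ.
−0.19·log₂(0.19) = 0.4552
−0.07·log₂(0.07) = 0.2686
−0.23·log₂(0.23) = 0.4877
−0.18·log₂(0.18) = 0.4453
−0.19·log₂(0.19) = 0.4552
−0.14·log₂(0.14) = 0.3971
Sum ≈ 2.5091 → 2.509 bits.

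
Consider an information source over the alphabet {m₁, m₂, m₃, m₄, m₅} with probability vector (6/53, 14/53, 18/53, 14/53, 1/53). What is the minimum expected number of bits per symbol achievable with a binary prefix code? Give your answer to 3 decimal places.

2.132 bits/symbol

Repeatedly combine the two least-probable nodes; the expected code length is the sum of the merged weights.
merge 1/53 + 6/53 → 7/53
merge 7/53 + 14/53 → 21/53
merge 14/53 + 18/53 → 32/53
merge 21/53 + 32/53 → 1
L = 7/53 + 21/53 + 32/53 + 1 = 113/53 ≈ 2.132 bits/symbol.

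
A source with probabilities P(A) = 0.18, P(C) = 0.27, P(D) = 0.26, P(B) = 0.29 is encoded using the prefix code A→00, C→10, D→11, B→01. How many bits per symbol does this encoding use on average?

L̄ = Σ pᵢ·ℓᵢ = 0.18·2 + 0.27·2 + 0.26·2 + 0.29·2 = 2 bits/symbol.

2 bits/symbol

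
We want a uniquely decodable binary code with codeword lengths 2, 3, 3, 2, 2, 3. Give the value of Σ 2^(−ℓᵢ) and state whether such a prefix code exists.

With common denominator 2^3 = 8: Σ 2^(−ℓᵢ) = 2/8 + 1/8 + 1/8 + 2/8 + 2/8 + 1/8 = 9/8 = 1.125.
Kraft's inequality requires Σ ≤ 1; here Σ = 1.125 > 1, so no such prefix code exists.

1.125; no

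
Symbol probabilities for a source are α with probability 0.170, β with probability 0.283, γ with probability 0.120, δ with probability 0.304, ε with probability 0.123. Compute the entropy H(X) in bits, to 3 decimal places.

H = −Σ pᵢ log₂ pᵢ.
−0.170·log₂(0.170) = 0.4346
−0.283·log₂(0.283) = 0.5154
−0.120·log₂(0.120) = 0.3671
−0.304·log₂(0.304) = 0.5222
−0.123·log₂(0.123) = 0.3719
Sum ≈ 2.2111 → 2.211 bits.

2.211 bits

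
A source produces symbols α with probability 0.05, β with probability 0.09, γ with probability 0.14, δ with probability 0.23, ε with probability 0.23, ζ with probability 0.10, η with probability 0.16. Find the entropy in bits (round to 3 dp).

2.656 bits

H = −Σ pᵢ log₂ pᵢ.
−0.05·log₂(0.05) = 0.2161
−0.09·log₂(0.09) = 0.3127
−0.14·log₂(0.14) = 0.3971
−0.23·log₂(0.23) = 0.4877
−0.23·log₂(0.23) = 0.4877
−0.10·log₂(0.10) = 0.3322
−0.16·log₂(0.16) = 0.4230
Sum ≈ 2.6564 → 2.656 bits.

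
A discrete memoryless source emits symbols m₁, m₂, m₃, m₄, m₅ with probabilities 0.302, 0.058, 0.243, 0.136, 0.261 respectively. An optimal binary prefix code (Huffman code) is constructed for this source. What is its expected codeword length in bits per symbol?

Repeatedly combine the two least-probable nodes; the expected code length is the sum of the merged weights.
merge 29/500 + 17/125 → 97/500
merge 97/500 + 243/1000 → 437/1000
merge 261/1000 + 151/500 → 563/1000
merge 437/1000 + 563/1000 → 1
L = 97/500 + 437/1000 + 563/1000 + 1 = 1097/500 = 2.194 bits/symbol.

2.194 bits/symbol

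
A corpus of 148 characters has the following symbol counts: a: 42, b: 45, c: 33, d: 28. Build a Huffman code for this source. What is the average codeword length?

Probabilities are the counts divided by 148.
Repeatedly combine the two least-probable nodes; the expected code length is the sum of the merged weights.
merge 7/37 + 33/148 → 61/148
merge 21/74 + 45/148 → 87/148
merge 61/148 + 87/148 → 1
L = 61/148 + 87/148 + 1 = 2 bits/symbol.

2 bits/symbol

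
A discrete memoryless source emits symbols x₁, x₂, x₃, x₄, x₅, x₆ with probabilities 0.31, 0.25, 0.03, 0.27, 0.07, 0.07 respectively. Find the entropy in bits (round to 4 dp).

2.2227 bits

H = −Σ pᵢ log₂ pᵢ.
−0.31·log₂(0.31) = 0.5238
−0.25·log₂(0.25) = 0.5000
−0.03·log₂(0.03) = 0.1518
−0.27·log₂(0.27) = 0.5100
−0.07·log₂(0.07) = 0.2686
−0.07·log₂(0.07) = 0.2686
Sum ≈ 2.2227 → 2.2227 bits.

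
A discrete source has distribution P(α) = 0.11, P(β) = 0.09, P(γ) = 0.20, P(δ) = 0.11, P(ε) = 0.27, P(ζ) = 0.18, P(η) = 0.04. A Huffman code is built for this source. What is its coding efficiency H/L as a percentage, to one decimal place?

98.4%

Entropy H = −Σ p log₂ p ≈ 2.6187 bits.
Huffman merges: 1/25+9/100→13/100; 11/100+11/100→11/50; 13/100+9/50→31/100; 1/5+11/50→21/50; 27/100+31/100→29/50; 21/50+29/50→1. L = 133/50 ≈ 2.6600.
Efficiency = H/L = 2.6187/2.6600 = 98.4%.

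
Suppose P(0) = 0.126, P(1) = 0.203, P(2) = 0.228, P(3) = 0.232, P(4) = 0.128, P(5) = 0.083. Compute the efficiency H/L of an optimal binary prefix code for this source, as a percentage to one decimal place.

98.3%

Entropy H = −Σ p log₂ p ≈ 2.4965 bits.
Huffman merges: 83/1000+63/500→209/1000; 16/125+203/1000→331/1000; 209/1000+57/250→437/1000; 29/125+331/1000→563/1000; 437/1000+563/1000→1. L = 127/50 ≈ 2.5400.
Efficiency = H/L = 2.4965/2.5400 = 98.3%.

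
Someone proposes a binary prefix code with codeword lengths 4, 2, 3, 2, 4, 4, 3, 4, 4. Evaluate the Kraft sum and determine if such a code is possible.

With common denominator 2^4 = 16: Σ 2^(−ℓᵢ) = 1/16 + 4/16 + 2/16 + 4/16 + 1/16 + 1/16 + 2/16 + 1/16 + 1/16 = 17/16 = 1.0625.
Kraft's inequality requires Σ ≤ 1; here Σ = 1.0625 > 1, so no such prefix code exists.

1.0625; no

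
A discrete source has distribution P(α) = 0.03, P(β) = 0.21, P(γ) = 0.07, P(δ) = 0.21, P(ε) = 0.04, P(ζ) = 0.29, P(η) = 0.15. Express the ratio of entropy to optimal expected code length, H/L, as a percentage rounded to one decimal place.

99.2%

Entropy H = −Σ p log₂ p ≈ 2.4802 bits.
Huffman merges: 3/100+1/25→7/100; 7/100+7/100→7/50; 7/50+3/20→29/100; 21/100+21/100→21/50; 29/100+29/100→29/50; 21/50+29/50→1. L = 5/2 ≈ 2.5000.
Efficiency = H/L = 2.4802/2.5000 = 99.2%.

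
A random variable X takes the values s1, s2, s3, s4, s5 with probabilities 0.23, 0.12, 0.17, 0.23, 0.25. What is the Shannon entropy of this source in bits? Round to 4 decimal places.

2.2770 bits

H = −Σ pᵢ log₂ pᵢ.
−0.23·log₂(0.23) = 0.4877
−0.12·log₂(0.12) = 0.3671
−0.17·log₂(0.17) = 0.4346
−0.23·log₂(0.23) = 0.4877
−0.25·log₂(0.25) = 0.5000
Sum ≈ 2.2770 → 2.2770 bits.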